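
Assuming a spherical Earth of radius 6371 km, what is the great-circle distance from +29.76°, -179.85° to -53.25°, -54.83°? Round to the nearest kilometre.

14910 km

Δλ = -54.83 − -179.85 = 125.02°.
Δφ = -53.25 − 29.76 = -83.01°.
a = sin²(Δφ/2) + cos φ₁ · cos φ₂ · sin²(Δλ/2) = 0.847894.
c = 2·atan2(√a, √(1−a)) = 2.34031 rad → d = 6371·c ≈ 14910.13 km.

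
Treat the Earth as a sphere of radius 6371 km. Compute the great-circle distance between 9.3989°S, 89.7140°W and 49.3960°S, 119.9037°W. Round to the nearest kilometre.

5252 km

Δλ = -119.9037 − -89.7140 = -30.1897°.
Δφ = -49.3960 − -9.3989 = -39.9971°.
a = sin²(Δφ/2) + cos φ₁ · cos φ₂ · sin²(Δλ/2) = 0.160506.
c = 2·atan2(√a, √(1−a)) = 0.82441 rad → d = 6371·c ≈ 5252.34 km.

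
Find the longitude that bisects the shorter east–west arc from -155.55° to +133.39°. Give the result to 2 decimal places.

+168.92°

Signed shortest Δλ from -155.55° to +133.39° is -71.06°.
Midpoint longitude = -155.55° + (-71.06°)/2 = -155.55° − 35.53° = -191.08°.
Normalise into (−180°, 180°]: +168.92°.
(The naïve average (-155.55 + +133.39)/2 = -11.08° is on the wrong side of the globe.)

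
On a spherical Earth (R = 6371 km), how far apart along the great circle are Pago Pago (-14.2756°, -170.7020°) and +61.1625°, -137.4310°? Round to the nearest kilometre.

8888 km

Δλ = -137.4310 − -170.7020 = 33.2710°.
Δφ = 61.1625 − -14.2756 = 75.4381°.
a = sin²(Δφ/2) + cos φ₁ · cos φ₂ · sin²(Δλ/2) = 0.412597.
c = 2·atan2(√a, √(1−a)) = 1.39509 rad → d = 6371·c ≈ 8888.10 km.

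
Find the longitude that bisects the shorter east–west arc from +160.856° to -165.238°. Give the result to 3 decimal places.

+177.809°

Signed shortest Δλ from +160.856° to -165.238° is +33.906°.
Midpoint longitude = +160.856° + (+33.906°)/2 = +160.856° + 16.953° = +177.809°.
(The naïve average (+160.856 + -165.238)/2 = -2.191° is on the wrong side of the globe.)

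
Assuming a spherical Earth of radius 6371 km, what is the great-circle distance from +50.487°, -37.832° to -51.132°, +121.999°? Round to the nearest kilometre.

Δλ = 121.999 − -37.832 = 159.831°.
Δφ = -51.132 − 50.487 = -101.619°.
a = sin²(Δφ/2) + cos φ₁ · cos φ₂ · sin²(Δλ/2) = 0.987727.
c = 2·atan2(√a, √(1−a)) = 2.91957 rad → d = 6371·c ≈ 18600.56 km.

18601 km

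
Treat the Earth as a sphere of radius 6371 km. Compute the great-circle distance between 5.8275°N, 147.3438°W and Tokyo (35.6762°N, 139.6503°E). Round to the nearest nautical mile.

4372 nmi

Δλ = 139.6503 − -147.3438 = 286.9941°; wrapped into (−180°, 180°]: -73.0059°.
Δφ = 35.6762 − 5.8275 = 29.8487°.
a = sin²(Δφ/2) + cos φ₁ · cos φ₂ · sin²(Δλ/2) = 0.352295.
c = 2·atan2(√a, √(1−a)) = 1.27091 rad → d = 6371·c ≈ 8096.98 km ≈ 4372.02 nmi.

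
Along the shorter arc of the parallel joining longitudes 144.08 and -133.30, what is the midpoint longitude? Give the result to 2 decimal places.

-174.61°

Signed shortest Δλ from +144.08° to -133.30° is +82.62°.
Midpoint longitude = +144.08° + (+82.62°)/2 = +144.08° + 41.31° = +185.39°.
Normalise into (−180°, 180°]: -174.61°.
(The naïve average (+144.08 + -133.30)/2 = 5.39° is on the wrong side of the globe.)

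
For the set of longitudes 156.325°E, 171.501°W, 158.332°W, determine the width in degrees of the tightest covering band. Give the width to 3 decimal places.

Sort the longitudes: -171.501°, -158.332°, +156.325°.
Eastward gaps between consecutive values (wrapping around): 13.169°, 314.657°, 32.174°.
Largest gap = 314.657° ⇒ minimal covering band is its complement: 360° − 314.657° = 45.343°.
Band runs from +156.325° eastward to -158.332°, crossing the antimeridian.

45.343°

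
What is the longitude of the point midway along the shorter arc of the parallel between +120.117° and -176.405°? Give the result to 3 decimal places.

Signed shortest Δλ from +120.117° to -176.405° is +63.478°.
Midpoint longitude = +120.117° + (+63.478°)/2 = +120.117° + 31.739° = +151.856°.
(The naïve average (+120.117 + -176.405)/2 = -28.144° is on the wrong side of the globe.)

+151.856°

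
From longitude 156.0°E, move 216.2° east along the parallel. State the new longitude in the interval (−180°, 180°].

Start at +156.0°; shift +216.2° → +372.2°.
+372.2° lies outside (−180°, 180°]; subtract 360° → +12.2°.

12.2°E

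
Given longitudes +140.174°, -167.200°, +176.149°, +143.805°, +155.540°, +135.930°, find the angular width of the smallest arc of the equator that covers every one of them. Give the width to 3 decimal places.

56.870°

Sort the longitudes: -167.200°, +135.930°, +140.174°, +143.805°, +155.540°, +176.149°.
Eastward gaps between consecutive values (wrapping around): 303.130°, 4.244°, 3.631°, 11.735°, 20.609°, 16.651°.
Largest gap = 303.130° ⇒ minimal covering band is its complement: 360° − 303.130° = 56.870°.
Band runs from +135.930° eastward to -167.200°, crossing the antimeridian.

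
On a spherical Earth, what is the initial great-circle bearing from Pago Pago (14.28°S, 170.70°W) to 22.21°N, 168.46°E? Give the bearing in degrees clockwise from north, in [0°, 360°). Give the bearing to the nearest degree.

330°

Δλ = 168.46 − -170.70 = 339.16°; wrapped into (−180°, 180°]: -20.84°.
θ = atan2( sin Δλ · cos φ₂ , cos φ₁ · sin φ₂ − sin φ₁ · cos φ₂ · cos Δλ )
  = atan2(-0.32936, 0.57974) = -29.602° → normalised to [0°, 360°): 330.398°.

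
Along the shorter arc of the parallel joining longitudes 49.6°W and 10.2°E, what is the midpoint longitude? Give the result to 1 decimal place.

Signed shortest Δλ from -49.6° to +10.2° is +59.8°.
Midpoint longitude = -49.6° + (+59.8°)/2 = -49.6° + 29.9° = -19.7°.

19.7°W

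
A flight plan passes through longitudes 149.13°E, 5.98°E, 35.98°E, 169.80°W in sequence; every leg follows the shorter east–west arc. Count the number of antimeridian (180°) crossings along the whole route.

1

Leg 1: +149.13° → +5.98°, shortest Δλ = -143.15° (west) — does not cross 180°.
Leg 2: +5.98° → +35.98°, shortest Δλ = 30.0° (east) — does not cross 180°.
Leg 3: +35.98° → -169.80°, shortest Δλ = 154.22° (east) — crosses 180°.
Total crossings: 1.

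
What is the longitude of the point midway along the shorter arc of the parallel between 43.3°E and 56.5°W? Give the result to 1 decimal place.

6.6°W

Signed shortest Δλ from +43.3° to -56.5° is -99.8°.
Midpoint longitude = +43.3° + (-99.8°)/2 = +43.3° − 49.9° = -6.6°.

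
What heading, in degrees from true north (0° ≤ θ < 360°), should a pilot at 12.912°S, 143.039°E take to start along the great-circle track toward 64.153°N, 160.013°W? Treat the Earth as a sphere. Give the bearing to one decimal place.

Δλ = -160.013 − 143.039 = -303.052°; wrapped into (−180°, 180°]: 56.948°.
θ = atan2( sin Δλ · cos φ₂ , cos φ₁ · sin φ₂ − sin φ₁ · cos φ₂ · cos Δλ )
  = atan2(0.36542, 0.93034) = 21.444° → normalised to [0°, 360°): 21.444°.

21.4°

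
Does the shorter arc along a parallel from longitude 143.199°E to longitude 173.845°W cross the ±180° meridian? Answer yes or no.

Naïve |-173.845 − 143.199| = 317.044° > 180°, so the shorter arc goes the other way round — across 180°.
Signed shortest Δλ = ((-173.845 − 143.199 + 180) mod 360) − 180 = 42.956°.
Going east by 42.956° from +143.199° passes through 180° before reaching -173.845°.

Yes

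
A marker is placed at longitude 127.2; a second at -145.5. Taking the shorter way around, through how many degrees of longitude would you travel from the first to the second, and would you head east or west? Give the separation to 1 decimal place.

Raw difference: -145.5 − 127.2 = -272.7°.
Normalise into (−180°, 180°]: -272.7° + 360° = 87.3°.
Positive ⇒ the second point lies to the east; separation 87.3°.

87.3° east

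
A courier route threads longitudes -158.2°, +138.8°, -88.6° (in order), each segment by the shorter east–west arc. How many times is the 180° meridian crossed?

2

Leg 1: -158.2° → +138.8°, shortest Δλ = -63.0° (west) — crosses 180°.
Leg 2: +138.8° → -88.6°, shortest Δλ = 132.6° (east) — crosses 180°.
Total crossings: 2.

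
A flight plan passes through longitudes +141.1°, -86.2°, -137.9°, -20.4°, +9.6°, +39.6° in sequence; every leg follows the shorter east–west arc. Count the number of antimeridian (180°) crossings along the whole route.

1

Leg 1: +141.1° → -86.2°, shortest Δλ = 132.7° (east) — crosses 180°.
Leg 2: -86.2° → -137.9°, shortest Δλ = -51.7° (west) — does not cross 180°.
Leg 3: -137.9° → -20.4°, shortest Δλ = 117.5° (east) — does not cross 180°.
Leg 4: -20.4° → +9.6°, shortest Δλ = 30.0° (east) — does not cross 180°.
Leg 5: +9.6° → +39.6°, shortest Δλ = 30.0° (east) — does not cross 180°.
Total crossings: 1.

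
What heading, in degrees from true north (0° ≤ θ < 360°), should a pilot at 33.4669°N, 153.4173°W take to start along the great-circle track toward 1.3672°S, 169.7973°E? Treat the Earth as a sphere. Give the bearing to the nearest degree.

232°

Δλ = 169.7973 − -153.4173 = 323.2146°; wrapped into (−180°, 180°]: -36.7854°.
θ = atan2( sin Δλ · cos φ₂ , cos φ₁ · sin φ₂ − sin φ₁ · cos φ₂ · cos Δλ )
  = atan2(-0.59865, -0.46143) = -127.625° → normalised to [0°, 360°): 232.375°.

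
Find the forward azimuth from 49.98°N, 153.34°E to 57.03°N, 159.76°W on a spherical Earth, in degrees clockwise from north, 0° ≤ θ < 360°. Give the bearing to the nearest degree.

57°

Δλ = -159.76 − 153.34 = -313.10°; wrapped into (−180°, 180°]: 46.90°.
θ = atan2( sin Δλ · cos φ₂ , cos φ₁ · sin φ₂ − sin φ₁ · cos φ₂ · cos Δλ )
  = atan2(0.39735, 0.25473) = 57.337° → normalised to [0°, 360°): 57.337°.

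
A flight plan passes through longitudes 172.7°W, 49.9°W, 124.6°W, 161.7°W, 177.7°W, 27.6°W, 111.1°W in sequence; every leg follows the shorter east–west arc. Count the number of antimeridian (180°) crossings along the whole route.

0

Leg 1: -172.7° → -49.9°, shortest Δλ = 122.8° (east) — does not cross 180°.
Leg 2: -49.9° → -124.6°, shortest Δλ = -74.7° (west) — does not cross 180°.
Leg 3: -124.6° → -161.7°, shortest Δλ = -37.1° (west) — does not cross 180°.
Leg 4: -161.7° → -177.7°, shortest Δλ = -16.0° (west) — does not cross 180°.
Leg 5: -177.7° → -27.6°, shortest Δλ = 150.1° (east) — does not cross 180°.
Leg 6: -27.6° → -111.1°, shortest Δλ = -83.5° (west) — does not cross 180°.
Total crossings: 0.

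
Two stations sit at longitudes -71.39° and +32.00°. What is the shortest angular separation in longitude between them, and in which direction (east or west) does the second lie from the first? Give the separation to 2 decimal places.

Raw difference: 32.00 − -71.39 = 103.39°.
Normalise into (−180°, 180°]: 103.39° stays 103.39°.
Positive ⇒ the second point lies to the east; separation 103.39°.

103.39° east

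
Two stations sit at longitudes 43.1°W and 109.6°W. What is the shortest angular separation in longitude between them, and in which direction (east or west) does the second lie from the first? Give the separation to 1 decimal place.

Raw difference: -109.6 − -43.1 = -66.5°.
Normalise into (−180°, 180°]: -66.5° stays -66.5°.
Negative ⇒ the second point lies to the west; separation 66.5°.

66.5° west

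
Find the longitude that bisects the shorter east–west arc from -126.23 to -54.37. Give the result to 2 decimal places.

Signed shortest Δλ from -126.23° to -54.37° is +71.86°.
Midpoint longitude = -126.23° + (+71.86°)/2 = -126.23° + 35.93° = -90.30°.

-90.30°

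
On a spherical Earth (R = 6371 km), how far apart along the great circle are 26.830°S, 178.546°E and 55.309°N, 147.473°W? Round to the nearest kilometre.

Δλ = -147.473 − 178.546 = -326.019°; wrapped into (−180°, 180°]: 33.981°.
Δφ = 55.309 − -26.830 = 82.139°.
a = sin²(Δφ/2) + cos φ₁ · cos φ₂ · sin²(Δλ/2) = 0.474982.
c = 2·atan2(√a, √(1−a)) = 1.52074 rad → d = 6371·c ≈ 9688.63 km.

9689 km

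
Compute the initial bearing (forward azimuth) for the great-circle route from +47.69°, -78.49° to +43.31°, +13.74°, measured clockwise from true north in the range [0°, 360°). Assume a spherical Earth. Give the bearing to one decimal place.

Δλ = 13.74 − -78.49 = 92.23°.
θ = atan2( sin Δλ · cos φ₂ , cos φ₁ · sin φ₂ − sin φ₁ · cos φ₂ · cos Δλ )
  = atan2(0.72710, 0.48268) = 56.422° → normalised to [0°, 360°): 56.422°.

56.4°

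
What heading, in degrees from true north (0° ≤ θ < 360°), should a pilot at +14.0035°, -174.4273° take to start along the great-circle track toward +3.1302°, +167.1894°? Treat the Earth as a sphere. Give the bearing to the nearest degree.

Δλ = 167.1894 − -174.4273 = 341.6167°; wrapped into (−180°, 180°]: -18.3833°.
θ = atan2( sin Δλ · cos φ₂ , cos φ₁ · sin φ₂ − sin φ₁ · cos φ₂ · cos Δλ )
  = atan2(-0.31490, -0.17631) = -119.244° → normalised to [0°, 360°): 240.756°.

241°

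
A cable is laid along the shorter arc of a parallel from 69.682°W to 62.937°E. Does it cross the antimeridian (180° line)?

No

Signed shortest Δλ = ((62.937 − -69.682 + 180) mod 360) − 180 = 132.619°.
Going east by 132.619° from -69.682° reaches +62.937° without touching 180°.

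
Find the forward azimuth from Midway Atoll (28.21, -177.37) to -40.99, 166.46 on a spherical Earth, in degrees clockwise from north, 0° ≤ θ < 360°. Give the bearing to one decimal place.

Δλ = 166.46 − -177.37 = 343.83°; wrapped into (−180°, 180°]: -16.17°.
θ = atan2( sin Δλ · cos φ₂ , cos φ₁ · sin φ₂ − sin φ₁ · cos φ₂ · cos Δλ )
  = atan2(-0.21021, -0.92071) = -167.139° → normalised to [0°, 360°): 192.861°.

192.9°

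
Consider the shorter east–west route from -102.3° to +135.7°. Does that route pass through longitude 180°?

Naïve |135.7 − -102.3| = 238.0° > 180°, so the shorter arc goes the other way round — across 180°.
Signed shortest Δλ = ((135.7 − -102.3 + 180) mod 360) − 180 = -122.0°.
Going west by 122.0° from -102.3° passes through 180° before reaching +135.7°.

Yes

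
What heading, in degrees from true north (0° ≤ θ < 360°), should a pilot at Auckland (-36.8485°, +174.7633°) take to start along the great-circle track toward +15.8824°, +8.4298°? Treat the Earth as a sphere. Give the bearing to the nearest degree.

Δλ = 8.4298 − 174.7633 = -166.3335°.
θ = atan2( sin Δλ · cos φ₂ , cos φ₁ · sin φ₂ − sin φ₁ · cos φ₂ · cos Δλ )
  = atan2(-0.22725, -0.34148) = -146.357° → normalised to [0°, 360°): 213.643°.

214°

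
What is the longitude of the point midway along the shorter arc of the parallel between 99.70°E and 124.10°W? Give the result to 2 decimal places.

Signed shortest Δλ from +99.70° to -124.10° is +136.20°.
Midpoint longitude = +99.70° + (+136.20°)/2 = +99.70° + 68.10° = +167.80°.
(The naïve average (+99.70 + -124.10)/2 = -12.2° is on the wrong side of the globe.)

167.80°E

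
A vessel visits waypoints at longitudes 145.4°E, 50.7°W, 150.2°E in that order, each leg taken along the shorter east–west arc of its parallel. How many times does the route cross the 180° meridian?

Leg 1: +145.4° → -50.7°, shortest Δλ = 163.9° (east) — crosses 180°.
Leg 2: -50.7° → +150.2°, shortest Δλ = -159.1° (west) — crosses 180°.
Total crossings: 2.

2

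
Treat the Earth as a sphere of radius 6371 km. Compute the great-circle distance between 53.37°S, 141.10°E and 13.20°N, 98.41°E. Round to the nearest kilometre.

Δλ = 98.41 − 141.10 = -42.69°.
Δφ = 13.20 − -53.37 = 66.57°.
a = sin²(Δφ/2) + cos φ₁ · cos φ₂ · sin²(Δλ/2) = 0.378143.
c = 2·atan2(√a, √(1−a)) = 1.32460 rad → d = 6371·c ≈ 8439.04 km.

8439 km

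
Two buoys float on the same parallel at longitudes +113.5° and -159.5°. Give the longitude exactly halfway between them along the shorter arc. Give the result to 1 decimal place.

+157.0°

Signed shortest Δλ from +113.5° to -159.5° is +87.0°.
Midpoint longitude = +113.5° + (+87.0°)/2 = +113.5° + 43.5° = +157.0°.
(The naïve average (+113.5 + -159.5)/2 = -23.0° is on the wrong side of the globe.)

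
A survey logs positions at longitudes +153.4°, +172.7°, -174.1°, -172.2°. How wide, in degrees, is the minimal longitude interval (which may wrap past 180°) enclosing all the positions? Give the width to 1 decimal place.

34.4°

Sort the longitudes: -174.1°, -172.2°, +153.4°, +172.7°.
Eastward gaps between consecutive values (wrapping around): 1.9°, 325.6°, 19.3°, 13.2°.
Largest gap = 325.6° ⇒ minimal covering band is its complement: 360° − 325.6° = 34.4°.
Band runs from +153.4° eastward to -172.2°, crossing the antimeridian.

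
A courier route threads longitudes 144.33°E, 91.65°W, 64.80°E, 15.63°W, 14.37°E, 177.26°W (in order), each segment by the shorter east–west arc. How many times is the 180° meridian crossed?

2

Leg 1: +144.33° → -91.65°, shortest Δλ = 124.02° (east) — crosses 180°.
Leg 2: -91.65° → +64.80°, shortest Δλ = 156.45° (east) — does not cross 180°.
Leg 3: +64.80° → -15.63°, shortest Δλ = -80.43° (west) — does not cross 180°.
Leg 4: -15.63° → +14.37°, shortest Δλ = 30.0° (east) — does not cross 180°.
Leg 5: +14.37° → -177.26°, shortest Δλ = 168.37° (east) — crosses 180°.
Total crossings: 2.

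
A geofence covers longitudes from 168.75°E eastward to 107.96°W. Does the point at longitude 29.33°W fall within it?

Band width going east from +168.75° to -107.96°: ((-107.96 − 168.75) mod 360) = 83.29°.
Offset of -29.33° east of the west edge: ((-29.33 − 168.75) mod 360) = 161.92°.
161.92° > 83.29° ⇒ outside.

No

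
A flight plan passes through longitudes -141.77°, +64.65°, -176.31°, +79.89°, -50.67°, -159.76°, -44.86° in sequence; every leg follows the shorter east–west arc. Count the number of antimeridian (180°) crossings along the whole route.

3

Leg 1: -141.77° → +64.65°, shortest Δλ = -153.58° (west) — crosses 180°.
Leg 2: +64.65° → -176.31°, shortest Δλ = 119.04° (east) — crosses 180°.
Leg 3: -176.31° → +79.89°, shortest Δλ = -103.8° (west) — crosses 180°.
Leg 4: +79.89° → -50.67°, shortest Δλ = -130.56° (west) — does not cross 180°.
Leg 5: -50.67° → -159.76°, shortest Δλ = -109.09° (west) — does not cross 180°.
Leg 6: -159.76° → -44.86°, shortest Δλ = 114.9° (east) — does not cross 180°.
Total crossings: 3.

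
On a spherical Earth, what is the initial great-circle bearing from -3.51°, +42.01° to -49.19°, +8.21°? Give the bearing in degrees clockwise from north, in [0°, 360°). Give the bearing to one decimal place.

206.7°

Δλ = 8.21 − 42.01 = -33.80°.
θ = atan2( sin Δλ · cos φ₂ , cos φ₁ · sin φ₂ − sin φ₁ · cos φ₂ · cos Δλ )
  = atan2(-0.36357, -0.72221) = -153.279° → normalised to [0°, 360°): 206.721°.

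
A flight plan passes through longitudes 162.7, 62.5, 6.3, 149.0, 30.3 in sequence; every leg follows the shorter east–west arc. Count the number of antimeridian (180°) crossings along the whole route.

Leg 1: +162.7° → +62.5°, shortest Δλ = -100.2° (west) — does not cross 180°.
Leg 2: +62.5° → +6.3°, shortest Δλ = -56.2° (west) — does not cross 180°.
Leg 3: +6.3° → +149.0°, shortest Δλ = 142.7° (east) — does not cross 180°.
Leg 4: +149.0° → +30.3°, shortest Δλ = -118.7° (west) — does not cross 180°.
Total crossings: 0.

0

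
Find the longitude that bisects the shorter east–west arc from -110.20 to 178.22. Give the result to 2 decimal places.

-145.99°

Signed shortest Δλ from -110.20° to +178.22° is -71.58°.
Midpoint longitude = -110.20° + (-71.58°)/2 = -110.20° − 35.79° = -145.99°.
(The naïve average (-110.20 + +178.22)/2 = 34.01° is on the wrong side of the globe.)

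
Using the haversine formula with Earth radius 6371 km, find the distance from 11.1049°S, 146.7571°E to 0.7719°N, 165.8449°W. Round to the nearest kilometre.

Δλ = -165.8449 − 146.7571 = -312.6020°; wrapped into (−180°, 180°]: 47.3980°.
Δφ = 0.7719 − -11.1049 = 11.8768°.
a = sin²(Δφ/2) + cos φ₁ · cos φ₂ · sin²(Δλ/2) = 0.169214.
c = 2·atan2(√a, √(1−a)) = 0.84788 rad → d = 6371·c ≈ 5401.86 km.

5402 km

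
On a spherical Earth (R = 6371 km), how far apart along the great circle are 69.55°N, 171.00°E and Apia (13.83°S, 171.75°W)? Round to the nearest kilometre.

9369 km

Δλ = -171.75 − 171.00 = -342.75°; wrapped into (−180°, 180°]: 17.25°.
Δφ = -13.83 − 69.55 = -83.38°.
a = sin²(Δφ/2) + cos φ₁ · cos φ₂ · sin²(Δλ/2) = 0.449988.
c = 2·atan2(√a, √(1−a)) = 1.47060 rad → d = 6371·c ≈ 9369.22 km.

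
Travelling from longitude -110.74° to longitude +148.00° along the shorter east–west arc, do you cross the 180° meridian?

Naïve |148.00 − -110.74| = 258.74° > 180°, so the shorter arc goes the other way round — across 180°.
Signed shortest Δλ = ((148.00 − -110.74 + 180) mod 360) − 180 = -101.26°.
Going west by 101.26° from -110.74° passes through 180° before reaching +148.00°.

Yes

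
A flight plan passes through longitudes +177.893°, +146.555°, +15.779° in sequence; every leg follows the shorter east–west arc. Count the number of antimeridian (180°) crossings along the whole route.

0

Leg 1: +177.893° → +146.555°, shortest Δλ = -31.338° (west) — does not cross 180°.
Leg 2: +146.555° → +15.779°, shortest Δλ = -130.776° (west) — does not cross 180°.
Total crossings: 0.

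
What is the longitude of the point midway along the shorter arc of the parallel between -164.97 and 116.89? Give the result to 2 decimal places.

Signed shortest Δλ from -164.97° to +116.89° is -78.14°.
Midpoint longitude = -164.97° + (-78.14°)/2 = -164.97° − 39.07° = -204.04°.
Normalise into (−180°, 180°]: +155.96°.
(The naïve average (-164.97 + +116.89)/2 = -24.04° is on the wrong side of the globe.)

+155.96°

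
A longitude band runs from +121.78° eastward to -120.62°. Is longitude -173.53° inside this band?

Band width going east from +121.78° to -120.62°: ((-120.62 − 121.78) mod 360) = 117.60°.
Offset of -173.53° east of the west edge: ((-173.53 − 121.78) mod 360) = 64.69°.
64.69° ≤ 117.60° ⇒ inside.

Yes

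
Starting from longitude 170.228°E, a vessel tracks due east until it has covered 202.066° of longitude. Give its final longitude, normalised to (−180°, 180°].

12.294°E

Start at +170.228°; shift +202.066° → +372.294°.
+372.294° lies outside (−180°, 180°]; subtract 360° → +12.294°.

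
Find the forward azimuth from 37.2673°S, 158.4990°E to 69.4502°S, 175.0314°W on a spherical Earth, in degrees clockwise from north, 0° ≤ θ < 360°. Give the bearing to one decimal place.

Δλ = -175.0314 − 158.4990 = -333.5304°; wrapped into (−180°, 180°]: 26.4696°.
θ = atan2( sin Δλ · cos φ₂ , cos φ₁ · sin φ₂ − sin φ₁ · cos φ₂ · cos Δλ )
  = atan2(0.15646, -0.55491) = 164.254° → normalised to [0°, 360°): 164.254°.

164.3°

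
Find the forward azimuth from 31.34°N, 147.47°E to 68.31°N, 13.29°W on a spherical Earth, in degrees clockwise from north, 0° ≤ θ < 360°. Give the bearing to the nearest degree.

353°

Δλ = -13.29 − 147.47 = -160.76°.
θ = atan2( sin Δλ · cos φ₂ , cos φ₁ · sin φ₂ − sin φ₁ · cos φ₂ · cos Δλ )
  = atan2(-0.12179, 0.97511) = -7.119° → normalised to [0°, 360°): 352.881°.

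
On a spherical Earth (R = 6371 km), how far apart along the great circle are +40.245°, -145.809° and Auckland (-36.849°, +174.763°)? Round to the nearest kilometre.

9470 km

Δλ = 174.763 − -145.809 = 320.572°; wrapped into (−180°, 180°]: -39.428°.
Δφ = -36.849 − 40.245 = -77.094°.
a = sin²(Δφ/2) + cos φ₁ · cos φ₂ · sin²(Δλ/2) = 0.457826.
c = 2·atan2(√a, √(1−a)) = 1.48635 rad → d = 6371·c ≈ 9469.52 km.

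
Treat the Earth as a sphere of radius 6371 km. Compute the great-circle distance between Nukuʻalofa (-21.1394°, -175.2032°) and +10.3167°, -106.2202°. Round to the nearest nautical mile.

Δλ = -106.2202 − -175.2032 = 68.9830°.
Δφ = 10.3167 − -21.1394 = 31.4561°.
a = sin²(Δφ/2) + cos φ₁ · cos φ₂ · sin²(Δλ/2) = 0.367742.
c = 2·atan2(√a, √(1−a)) = 1.30309 rad → d = 6371·c ≈ 8302.02 km ≈ 4482.73 nmi.

4483 nmi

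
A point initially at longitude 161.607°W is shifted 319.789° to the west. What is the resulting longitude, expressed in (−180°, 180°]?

Start at -161.607°; shift −319.789° → -481.396°.
-481.396° lies outside (−180°, 180°]; add 360° → -121.396°.

121.396°W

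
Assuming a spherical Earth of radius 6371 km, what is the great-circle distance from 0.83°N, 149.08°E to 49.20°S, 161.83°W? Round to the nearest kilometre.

Δλ = -161.83 − 149.08 = -310.91°; wrapped into (−180°, 180°]: 49.09°.
Δφ = -49.20 − 0.83 = -50.03°.
a = sin²(Δφ/2) + cos φ₁ · cos φ₂ · sin²(Δλ/2) = 0.291552.
c = 2·atan2(√a, √(1−a)) = 1.14077 rad → d = 6371·c ≈ 7267.83 km.

7268 km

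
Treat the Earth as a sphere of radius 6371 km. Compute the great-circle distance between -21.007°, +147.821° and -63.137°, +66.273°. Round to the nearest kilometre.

Δλ = 66.273 − 147.821 = -81.548°.
Δφ = -63.137 − -21.007 = -42.130°.
a = sin²(Δφ/2) + cos φ₁ · cos φ₂ · sin²(Δλ/2) = 0.309101.
c = 2·atan2(√a, √(1−a)) = 1.17905 rad → d = 6371·c ≈ 7511.76 km.

7512 km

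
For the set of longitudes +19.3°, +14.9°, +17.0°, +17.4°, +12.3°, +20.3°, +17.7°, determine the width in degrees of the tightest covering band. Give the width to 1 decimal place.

8.0°

Sort the longitudes: +12.3°, +14.9°, +17.0°, +17.4°, +17.7°, +19.3°, +20.3°.
Eastward gaps between consecutive values (wrapping around): 2.6°, 2.1°, 0.4°, 0.3°, 1.6°, 1.0°, 352.0°.
Largest gap = 352.0° ⇒ minimal covering band is its complement: 360° − 352.0° = 8.0°.
Band runs from +12.3° eastward to +20.3°.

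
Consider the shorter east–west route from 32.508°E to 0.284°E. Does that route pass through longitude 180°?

Signed shortest Δλ = ((0.284 − 32.508 + 180) mod 360) − 180 = -32.224°.
Going west by 32.224° from +32.508° reaches +0.284° without touching 180°.

No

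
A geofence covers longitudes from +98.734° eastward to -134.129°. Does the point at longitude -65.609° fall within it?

No

Band width going east from +98.734° to -134.129°: ((-134.129 − 98.734) mod 360) = 127.137°.
Offset of -65.609° east of the west edge: ((-65.609 − 98.734) mod 360) = 195.657°.
195.657° > 127.137° ⇒ outside.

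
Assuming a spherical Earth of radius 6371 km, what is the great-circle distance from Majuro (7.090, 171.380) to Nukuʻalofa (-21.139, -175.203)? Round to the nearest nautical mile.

1870 nmi

Δλ = -175.203 − 171.380 = -346.583°; wrapped into (−180°, 180°]: 13.417°.
Δφ = -21.139 − 7.090 = -28.229°.
a = sin²(Δφ/2) + cos φ₁ · cos φ₂ · sin²(Δλ/2) = 0.072099.
c = 2·atan2(√a, √(1−a)) = 0.54370 rad → d = 6371·c ≈ 3463.89 km ≈ 1870.35 nmi.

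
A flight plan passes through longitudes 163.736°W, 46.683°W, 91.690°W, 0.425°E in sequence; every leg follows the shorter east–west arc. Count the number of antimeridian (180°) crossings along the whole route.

0

Leg 1: -163.736° → -46.683°, shortest Δλ = 117.053° (east) — does not cross 180°.
Leg 2: -46.683° → -91.690°, shortest Δλ = -45.007° (west) — does not cross 180°.
Leg 3: -91.690° → +0.425°, shortest Δλ = 92.115° (east) — does not cross 180°.
Total crossings: 0.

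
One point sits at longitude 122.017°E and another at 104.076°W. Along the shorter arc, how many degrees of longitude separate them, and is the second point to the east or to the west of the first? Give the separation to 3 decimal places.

Raw difference: -104.076 − 122.017 = -226.093°.
Normalise into (−180°, 180°]: -226.093° + 360° = 133.907°.
Positive ⇒ the second point lies to the east; separation 133.907°.

133.907° east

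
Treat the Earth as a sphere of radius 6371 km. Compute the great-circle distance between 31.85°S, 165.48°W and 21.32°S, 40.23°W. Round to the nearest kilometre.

11715 km

Δλ = -40.23 − -165.48 = 125.25°.
Δφ = -21.32 − -31.85 = 10.53°.
a = sin²(Δφ/2) + cos φ₁ · cos φ₂ · sin²(Δλ/2) = 0.632419.
c = 2·atan2(√a, √(1−a)) = 1.83883 rad → d = 6371·c ≈ 11715.20 km.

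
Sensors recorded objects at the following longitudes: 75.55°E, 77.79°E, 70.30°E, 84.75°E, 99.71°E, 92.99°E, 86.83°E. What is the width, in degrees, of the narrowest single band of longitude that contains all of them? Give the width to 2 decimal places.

29.41°

Sort the longitudes: +70.30°, +75.55°, +77.79°, +84.75°, +86.83°, +92.99°, +99.71°.
Eastward gaps between consecutive values (wrapping around): 5.25°, 2.24°, 6.96°, 2.08°, 6.16°, 6.72°, 330.59°.
Largest gap = 330.59° ⇒ minimal covering band is its complement: 360° − 330.59° = 29.41°.
Band runs from +70.30° eastward to +99.71°.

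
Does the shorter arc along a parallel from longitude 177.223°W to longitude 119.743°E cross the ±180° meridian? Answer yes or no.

Yes

Naïve |119.743 − -177.223| = 296.966° > 180°, so the shorter arc goes the other way round — across 180°.
Signed shortest Δλ = ((119.743 − -177.223 + 180) mod 360) − 180 = -63.034°.
Going west by 63.034° from -177.223° passes through 180° before reaching +119.743°.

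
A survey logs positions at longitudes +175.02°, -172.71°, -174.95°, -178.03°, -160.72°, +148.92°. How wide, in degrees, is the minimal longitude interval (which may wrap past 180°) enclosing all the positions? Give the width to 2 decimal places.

Sort the longitudes: -178.03°, -174.95°, -172.71°, -160.72°, +148.92°, +175.02°.
Eastward gaps between consecutive values (wrapping around): 3.08°, 2.24°, 11.99°, 309.64°, 26.10°, 6.95°.
Largest gap = 309.64° ⇒ minimal covering band is its complement: 360° − 309.64° = 50.36°.
Band runs from +148.92° eastward to -160.72°, crossing the antimeridian.

50.36°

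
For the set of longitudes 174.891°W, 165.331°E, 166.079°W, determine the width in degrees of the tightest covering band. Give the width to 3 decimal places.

Sort the longitudes: -174.891°, -166.079°, +165.331°.
Eastward gaps between consecutive values (wrapping around): 8.812°, 331.410°, 19.778°.
Largest gap = 331.410° ⇒ minimal covering band is its complement: 360° − 331.410° = 28.590°.
Band runs from +165.331° eastward to -166.079°, crossing the antimeridian.

28.590°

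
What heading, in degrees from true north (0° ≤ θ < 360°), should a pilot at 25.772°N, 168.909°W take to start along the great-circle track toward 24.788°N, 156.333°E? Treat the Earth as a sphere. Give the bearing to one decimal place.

275.9°

Δλ = 156.333 − -168.909 = 325.242°; wrapped into (−180°, 180°]: -34.758°.
θ = atan2( sin Δλ · cos φ₂ , cos φ₁ · sin φ₂ − sin φ₁ · cos φ₂ · cos Δλ )
  = atan2(-0.51758, 0.05326) = -84.125° → normalised to [0°, 360°): 275.875°.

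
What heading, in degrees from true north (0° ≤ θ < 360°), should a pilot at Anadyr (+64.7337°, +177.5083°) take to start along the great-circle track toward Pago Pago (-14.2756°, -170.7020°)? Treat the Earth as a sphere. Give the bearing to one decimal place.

168.4°

Δλ = -170.7020 − 177.5083 = -348.2103°; wrapped into (−180°, 180°]: 11.7897°.
θ = atan2( sin Δλ · cos φ₂ , cos φ₁ · sin φ₂ − sin φ₁ · cos φ₂ · cos Δλ )
  = atan2(0.19801, -0.96317) = 168.383° → normalised to [0°, 360°): 168.383°.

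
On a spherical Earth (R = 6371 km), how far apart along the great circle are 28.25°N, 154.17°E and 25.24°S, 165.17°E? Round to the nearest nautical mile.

Δλ = 165.17 − 154.17 = 11.00°.
Δφ = -25.24 − 28.25 = -53.49°.
a = sin²(Δφ/2) + cos φ₁ · cos φ₂ · sin²(Δλ/2) = 0.209838.
c = 2·atan2(√a, √(1−a)) = 0.95167 rad → d = 6371·c ≈ 6063.09 km ≈ 3273.81 nmi.

3274 nmi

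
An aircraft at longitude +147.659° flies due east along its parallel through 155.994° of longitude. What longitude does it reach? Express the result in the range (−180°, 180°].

Start at +147.659°; shift +155.994° → +303.653°.
+303.653° lies outside (−180°, 180°]; subtract 360° → -56.347°.

-56.347°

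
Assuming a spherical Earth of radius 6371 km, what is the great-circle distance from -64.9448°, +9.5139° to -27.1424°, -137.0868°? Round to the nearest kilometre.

9378 km

Δλ = -137.0868 − 9.5139 = -146.6007°.
Δφ = -27.1424 − -64.9448 = 37.8024°.
a = sin²(Δφ/2) + cos φ₁ · cos φ₂ · sin²(Δλ/2) = 0.450672.
c = 2·atan2(√a, √(1−a)) = 1.47198 rad → d = 6371·c ≈ 9377.98 km.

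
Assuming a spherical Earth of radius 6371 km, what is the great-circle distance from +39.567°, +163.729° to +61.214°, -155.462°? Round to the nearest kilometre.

Δλ = -155.462 − 163.729 = -319.191°; wrapped into (−180°, 180°]: 40.809°.
Δφ = 61.214 − 39.567 = 21.647°.
a = sin²(Δφ/2) + cos φ₁ · cos φ₂ · sin²(Δλ/2) = 0.080385.
c = 2·atan2(√a, √(1−a)) = 0.57493 rad → d = 6371·c ≈ 3662.88 km.

3663 km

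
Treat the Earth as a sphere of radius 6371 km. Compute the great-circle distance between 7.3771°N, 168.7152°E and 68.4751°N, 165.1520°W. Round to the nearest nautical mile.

Δλ = -165.1520 − 168.7152 = -333.8672°; wrapped into (−180°, 180°]: 26.1328°.
Δφ = 68.4751 − 7.3771 = 61.0980°.
a = sin²(Δφ/2) + cos φ₁ · cos φ₂ · sin²(Δλ/2) = 0.276942.
c = 2·atan2(√a, √(1−a)) = 1.10837 rad → d = 6371·c ≈ 7061.46 km ≈ 3812.88 nmi.

3813 nmi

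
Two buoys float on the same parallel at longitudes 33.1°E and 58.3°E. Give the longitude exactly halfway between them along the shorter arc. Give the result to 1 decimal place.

Signed shortest Δλ from +33.1° to +58.3° is +25.2°.
Midpoint longitude = +33.1° + (+25.2°)/2 = +33.1° + 12.6° = +45.7°.

45.7°E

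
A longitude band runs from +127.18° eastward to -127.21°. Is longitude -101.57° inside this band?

Band width going east from +127.18° to -127.21°: ((-127.21 − 127.18) mod 360) = 105.61°.
Offset of -101.57° east of the west edge: ((-101.57 − 127.18) mod 360) = 131.25°.
131.25° > 105.61° ⇒ outside.

No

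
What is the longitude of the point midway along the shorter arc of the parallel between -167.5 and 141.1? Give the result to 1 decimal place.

Signed shortest Δλ from -167.5° to +141.1° is -51.4°.
Midpoint longitude = -167.5° + (-51.4°)/2 = -167.5° − 25.7° = -193.2°.
Normalise into (−180°, 180°]: +166.8°.
(The naïve average (-167.5 + +141.1)/2 = -13.2° is on the wrong side of the globe.)

+166.8°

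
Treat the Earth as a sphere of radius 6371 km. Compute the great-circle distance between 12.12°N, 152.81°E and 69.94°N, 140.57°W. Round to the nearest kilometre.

Δλ = -140.57 − 152.81 = -293.38°; wrapped into (−180°, 180°]: 66.62°.
Δφ = 69.94 − 12.12 = 57.82°.
a = sin²(Δφ/2) + cos φ₁ · cos φ₂ · sin²(Δλ/2) = 0.334849.
c = 2·atan2(√a, √(1−a)) = 1.23417 rad → d = 6371·c ≈ 7862.92 km.

7863 km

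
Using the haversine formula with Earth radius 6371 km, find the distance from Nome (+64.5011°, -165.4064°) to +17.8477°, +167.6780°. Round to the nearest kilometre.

Δλ = 167.6780 − -165.4064 = 333.0844°; wrapped into (−180°, 180°]: -26.9156°.
Δφ = 17.8477 − 64.5011 = -46.6534°.
a = sin²(Δφ/2) + cos φ₁ · cos φ₂ · sin²(Δλ/2) = 0.178990.
c = 2·atan2(√a, √(1−a)) = 0.87367 rad → d = 6371·c ≈ 5566.12 km.

5566 km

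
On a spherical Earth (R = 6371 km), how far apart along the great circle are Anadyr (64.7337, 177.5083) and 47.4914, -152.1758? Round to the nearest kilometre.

Δλ = -152.1758 − 177.5083 = -329.6841°; wrapped into (−180°, 180°]: 30.3159°.
Δφ = 47.4914 − 64.7337 = -17.2423°.
a = sin²(Δφ/2) + cos φ₁ · cos φ₂ · sin²(Δλ/2) = 0.042189.
c = 2·atan2(√a, √(1−a)) = 0.41374 rad → d = 6371·c ≈ 2635.97 km.

2636 km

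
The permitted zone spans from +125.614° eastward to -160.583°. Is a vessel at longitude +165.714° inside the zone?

Yes

Band width going east from +125.614° to -160.583°: ((-160.583 − 125.614) mod 360) = 73.803°.
Offset of +165.714° east of the west edge: ((165.714 − 125.614) mod 360) = 40.100°.
40.100° ≤ 73.803° ⇒ inside.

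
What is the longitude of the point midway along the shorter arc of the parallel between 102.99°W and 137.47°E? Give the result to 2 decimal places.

Signed shortest Δλ from -102.99° to +137.47° is -119.54°.
Midpoint longitude = -102.99° + (-119.54°)/2 = -102.99° − 59.77° = -162.76°.
(The naïve average (-102.99 + +137.47)/2 = 17.24° is on the wrong side of the globe.)

162.76°W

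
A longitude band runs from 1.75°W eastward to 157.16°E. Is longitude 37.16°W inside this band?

Band width going east from -1.75° to +157.16°: ((157.16 − -1.75) mod 360) = 158.91°.
Offset of -37.16° east of the west edge: ((-37.16 − -1.75) mod 360) = 324.59°.
324.59° > 158.91° ⇒ outside.

No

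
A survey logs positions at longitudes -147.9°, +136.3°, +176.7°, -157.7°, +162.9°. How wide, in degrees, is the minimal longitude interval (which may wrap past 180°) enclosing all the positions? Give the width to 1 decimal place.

75.8°

Sort the longitudes: -157.7°, -147.9°, +136.3°, +162.9°, +176.7°.
Eastward gaps between consecutive values (wrapping around): 9.8°, 284.2°, 26.6°, 13.8°, 25.6°.
Largest gap = 284.2° ⇒ minimal covering band is its complement: 360° − 284.2° = 75.8°.
Band runs from +136.3° eastward to -147.9°, crossing the antimeridian.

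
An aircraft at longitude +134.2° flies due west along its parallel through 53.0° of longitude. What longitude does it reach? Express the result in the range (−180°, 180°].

+81.2°

Start at +134.2°; shift −53.0° → +81.2°.
+81.2° already lies in (−180°, 180°].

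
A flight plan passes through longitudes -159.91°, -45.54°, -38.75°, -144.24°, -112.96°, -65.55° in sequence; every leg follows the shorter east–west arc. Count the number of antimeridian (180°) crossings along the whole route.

Leg 1: -159.91° → -45.54°, shortest Δλ = 114.37° (east) — does not cross 180°.
Leg 2: -45.54° → -38.75°, shortest Δλ = 6.79° (east) — does not cross 180°.
Leg 3: -38.75° → -144.24°, shortest Δλ = -105.49° (west) — does not cross 180°.
Leg 4: -144.24° → -112.96°, shortest Δλ = 31.28° (east) — does not cross 180°.
Leg 5: -112.96° → -65.55°, shortest Δλ = 47.41° (east) — does not cross 180°.
Total crossings: 0.

0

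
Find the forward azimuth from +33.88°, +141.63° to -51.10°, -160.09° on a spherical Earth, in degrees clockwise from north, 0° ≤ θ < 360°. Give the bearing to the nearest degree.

Δλ = -160.09 − 141.63 = -301.72°; wrapped into (−180°, 180°]: 58.28°.
θ = atan2( sin Δλ · cos φ₂ , cos φ₁ · sin φ₂ − sin φ₁ · cos φ₂ · cos Δλ )
  = atan2(0.53416, -0.83015) = 147.241° → normalised to [0°, 360°): 147.241°.

147°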